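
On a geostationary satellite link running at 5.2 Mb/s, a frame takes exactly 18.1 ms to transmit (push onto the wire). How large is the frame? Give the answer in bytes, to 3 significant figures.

11800 bytes

L = R × t_tx = 5200000 b/s × 0.0181 s = 94120 bits.
In bytes: 94120 / 8 = 11800 bytes.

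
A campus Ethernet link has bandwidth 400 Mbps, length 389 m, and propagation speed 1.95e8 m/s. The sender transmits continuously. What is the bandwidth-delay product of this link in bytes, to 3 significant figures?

Propagation delay = 389 / 195000000 = 1.99487e-06 s.
BDP = R × t_prop = 400000000 × 1.99487e-06 = 797.949 bits.
In bytes: 797.949/8 = 99.7 bytes.

99.7 bytes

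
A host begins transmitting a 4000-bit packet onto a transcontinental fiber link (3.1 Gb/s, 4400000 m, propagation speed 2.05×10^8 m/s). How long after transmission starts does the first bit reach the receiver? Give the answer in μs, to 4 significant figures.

First bit experiences only propagation delay: d/s = 4400000/2.05e+08 = 21460 μs.

21460 μs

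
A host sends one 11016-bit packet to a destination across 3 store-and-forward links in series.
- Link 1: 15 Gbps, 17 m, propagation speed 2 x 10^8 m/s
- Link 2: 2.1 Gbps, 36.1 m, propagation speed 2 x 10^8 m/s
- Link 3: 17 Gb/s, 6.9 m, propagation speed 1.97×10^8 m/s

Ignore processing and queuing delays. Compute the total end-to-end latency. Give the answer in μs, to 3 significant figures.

6.93 μs

Transmission delays (L/R per hop): 0.7344, 5.24571, 0.648 μs; sum = 6.62811 μs.
Propagation delays (d/s per hop): 0.085, 0.1805, 0.0350254 μs; sum = 0.300525 μs.
End-to-end = 6.93 μs.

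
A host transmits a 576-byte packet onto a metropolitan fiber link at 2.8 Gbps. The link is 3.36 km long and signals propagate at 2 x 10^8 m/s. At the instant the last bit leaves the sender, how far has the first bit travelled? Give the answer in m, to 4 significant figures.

t_tx = L/R = 4608/2800000000 = 1.64571e-06 s.
Distance = s × t_tx = 200000000 × 1.64571e-06 = 329.1 m.

329.1 m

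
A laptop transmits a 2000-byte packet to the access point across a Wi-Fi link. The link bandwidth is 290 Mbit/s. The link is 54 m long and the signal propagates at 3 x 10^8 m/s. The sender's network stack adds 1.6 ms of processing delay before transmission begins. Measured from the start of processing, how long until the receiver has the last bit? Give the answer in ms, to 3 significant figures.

1.66 ms

L = 2000 × 8 = 16000 bits.
Transmission delay = L/R = 16000 / 290000000 = 0.0551724 ms.
Propagation delay = d/s = 54 m / 300000000 m/s = 0.00018 ms.
Plus processing delay 1.6 ms = 1.6 ms.
Total = 1.66 ms.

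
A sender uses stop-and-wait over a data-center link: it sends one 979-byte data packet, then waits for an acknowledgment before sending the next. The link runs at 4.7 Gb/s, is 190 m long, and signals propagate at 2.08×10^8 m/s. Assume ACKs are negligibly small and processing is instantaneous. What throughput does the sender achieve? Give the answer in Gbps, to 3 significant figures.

2.24 Gbps

t_tx = L/R = 7832/4700000000 = 1.66638e-06 s.
t_prop = 190/208000000 = 9.13462e-07 s; RTT = 1.82692e-06 s.
Cycle = t_tx + RTT = 3.49331e-06 s.
Throughput = L / cycle = 7832 / 3.49331e-06 = 2.24 Gbps.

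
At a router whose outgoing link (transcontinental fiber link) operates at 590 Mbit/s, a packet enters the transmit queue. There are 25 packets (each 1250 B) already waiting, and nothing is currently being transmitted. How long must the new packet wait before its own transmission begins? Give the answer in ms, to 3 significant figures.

Each queued packet: L/R = 10000/590000000 = 0.0169492 ms.
25 queued → 0.423729 ms.
Queuing delay = 0.424 ms.

0.424 ms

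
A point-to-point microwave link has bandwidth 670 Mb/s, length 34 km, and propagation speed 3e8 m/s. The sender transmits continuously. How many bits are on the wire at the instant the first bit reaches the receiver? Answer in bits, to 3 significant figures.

Propagation delay = 34000 / 300000000 = 0.000113333 s.
BDP = R × t_prop = 670000000 × 0.000113333 = 75933.3 bits.

75900 bits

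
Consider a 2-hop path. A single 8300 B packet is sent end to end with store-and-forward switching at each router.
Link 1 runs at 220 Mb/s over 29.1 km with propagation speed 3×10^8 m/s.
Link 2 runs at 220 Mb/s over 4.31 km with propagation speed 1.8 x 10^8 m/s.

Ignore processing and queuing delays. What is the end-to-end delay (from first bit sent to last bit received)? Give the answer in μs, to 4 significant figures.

724.6 μs

L = 8300 × 8 = 66400 bits.
Transmission delay per hop = L/R = 66400/220000000 = 301.818 μs; 2 hops → 603.636 μs.
Propagation delays (d/s per hop): 97, 23.9444 μs; sum = 120.944 μs.
End-to-end = 724.6 μs.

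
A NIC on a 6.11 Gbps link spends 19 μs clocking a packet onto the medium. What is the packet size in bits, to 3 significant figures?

116000 bits

L = R × t_tx = 6110000000 b/s × 1.9e-05 s = 116090 bits.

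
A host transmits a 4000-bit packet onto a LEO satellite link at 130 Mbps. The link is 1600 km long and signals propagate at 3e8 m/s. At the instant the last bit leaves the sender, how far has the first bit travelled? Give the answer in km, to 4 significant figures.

t_tx = L/R = 4000/130000000 = 3.07692e-05 s.
Distance = s × t_tx = 300000000 × 3.07692e-05 = 9.231 km.

9.231 km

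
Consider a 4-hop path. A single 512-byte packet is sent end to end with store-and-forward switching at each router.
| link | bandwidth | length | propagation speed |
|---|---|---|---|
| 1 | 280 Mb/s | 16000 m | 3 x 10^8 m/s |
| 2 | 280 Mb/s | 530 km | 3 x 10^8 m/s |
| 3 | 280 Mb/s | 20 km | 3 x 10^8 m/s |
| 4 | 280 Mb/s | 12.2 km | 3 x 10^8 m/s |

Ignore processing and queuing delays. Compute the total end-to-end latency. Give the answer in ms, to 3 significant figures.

L = 512 × 8 = 4096 bits.
Transmission delay per hop = L/R = 4096/280000000 = 0.0146286 ms; 4 hops → 0.0585143 ms.
Propagation delays (d/s per hop): 0.0533333, 1.76667, 0.0666667, 0.0406667 ms; sum = 1.92733 ms.
End-to-end = 1.99 ms.

1.99 ms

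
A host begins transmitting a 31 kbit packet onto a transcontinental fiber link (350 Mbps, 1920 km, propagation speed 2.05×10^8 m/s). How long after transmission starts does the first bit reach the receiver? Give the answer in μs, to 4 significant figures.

First bit experiences only propagation delay: d/s = 1920000/2.05e+08 = 9366 μs.

9366 μs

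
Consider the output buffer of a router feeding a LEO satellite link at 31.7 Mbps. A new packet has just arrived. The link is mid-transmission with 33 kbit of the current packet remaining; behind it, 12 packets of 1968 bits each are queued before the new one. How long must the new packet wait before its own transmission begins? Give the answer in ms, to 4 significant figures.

Each queued packet: L/R = 1968/31700000 = 0.062082 ms.
12 queued → 0.744984 ms.
Plus remaining 33000 bits of current packet: 1.04101 ms.
Queuing delay = 1.786 ms.

1.786 ms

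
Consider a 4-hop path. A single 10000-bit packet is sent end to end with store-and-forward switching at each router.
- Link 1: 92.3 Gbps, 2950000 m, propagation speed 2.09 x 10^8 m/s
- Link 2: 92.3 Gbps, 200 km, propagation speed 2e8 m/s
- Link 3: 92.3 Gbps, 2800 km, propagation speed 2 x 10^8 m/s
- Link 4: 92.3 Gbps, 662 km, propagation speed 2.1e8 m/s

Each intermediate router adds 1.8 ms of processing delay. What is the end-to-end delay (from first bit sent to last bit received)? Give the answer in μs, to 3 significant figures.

37700 μs

Transmission delay per hop = L/R = 10000/92300000000 = 0.108342 μs; 4 hops → 0.433369 μs.
Propagation delays (d/s per hop): 14114.8, 1000, 14000, 3152.38 μs; sum = 32267.2 μs.
Processing at 3 router(s): 3 × 1.8 ms = 5400 μs.
End-to-end = 37700 μs.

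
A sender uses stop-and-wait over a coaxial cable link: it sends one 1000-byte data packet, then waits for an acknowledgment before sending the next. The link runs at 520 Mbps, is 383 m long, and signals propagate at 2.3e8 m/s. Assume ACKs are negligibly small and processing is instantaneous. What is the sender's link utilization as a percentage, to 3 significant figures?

82.2 %

t_tx = L/R = 8000/520000000 = 1.53846e-05 s.
t_prop = 383/2.3e+08 = 1.66522e-06 s; RTT = 3.33043e-06 s.
Cycle = t_tx + RTT = 1.87151e-05 s.
Utilization = t_tx / cycle = 1.53846e-05/1.87151e-05 = 82.2 %.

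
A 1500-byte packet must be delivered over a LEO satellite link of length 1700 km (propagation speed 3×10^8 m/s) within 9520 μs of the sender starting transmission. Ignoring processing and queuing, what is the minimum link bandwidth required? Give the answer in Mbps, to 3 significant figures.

L = 12000 bits.
Propagation delay = 1700000 / 300000000 = 5666.67 μs.
Transmission budget = 9520 − 5666.67 = 3853.33 μs.
R ≥ L / t_tx = 12000 bits / 0.00385333 s = 3.11 Mbps.

3.11 Mbps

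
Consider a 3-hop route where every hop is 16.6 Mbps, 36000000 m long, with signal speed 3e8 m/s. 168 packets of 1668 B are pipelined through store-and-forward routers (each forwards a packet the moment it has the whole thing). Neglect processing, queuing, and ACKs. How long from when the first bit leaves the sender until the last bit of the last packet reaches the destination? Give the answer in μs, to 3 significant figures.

Per-hop transmission t_tx = L/R = 13344/1.66e+07 = 803.855 μs.
Per-hop propagation t_prop = 36000000/300000000 = 120000 μs.
Pipeline fill: first packet needs 3·t_tx to clear all hops; remaining 167 packets each add one t_tx.
Total = (3+168-1)·t_tx + 3·t_prop = 170·803.855 + 3·120000 = 497000 μs.

497000 μs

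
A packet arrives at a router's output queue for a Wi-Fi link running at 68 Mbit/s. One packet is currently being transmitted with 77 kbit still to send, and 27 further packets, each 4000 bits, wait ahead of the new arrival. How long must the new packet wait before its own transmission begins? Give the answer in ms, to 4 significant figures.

Each queued packet: L/R = 4000/68000000 = 0.0588235 ms.
27 queued → 1.58824 ms.
Plus remaining 77000 bits of current packet: 1.13235 ms.
Queuing delay = 2.721 ms.

2.721 ms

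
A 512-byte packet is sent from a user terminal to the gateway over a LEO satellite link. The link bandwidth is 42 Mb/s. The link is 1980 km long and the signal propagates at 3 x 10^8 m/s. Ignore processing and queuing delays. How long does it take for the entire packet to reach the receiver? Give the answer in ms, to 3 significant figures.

6.70 ms

L = 512 × 8 = 4096 bits.
Transmission delay = L/R = 4096 / 42000000 = 0.0975238 ms.
Propagation delay = d/s = 1980000 m / 300000000 m/s = 6.6 ms.
Total = 6.70 ms.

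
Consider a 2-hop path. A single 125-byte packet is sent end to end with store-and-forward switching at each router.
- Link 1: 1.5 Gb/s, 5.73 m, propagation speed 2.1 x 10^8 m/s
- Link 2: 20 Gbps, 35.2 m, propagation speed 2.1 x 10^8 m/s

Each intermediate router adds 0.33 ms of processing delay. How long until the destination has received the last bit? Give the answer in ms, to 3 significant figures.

0.331 ms

L = 125 × 8 = 1000 bits.
Transmission delays (L/R per hop): 0.000666667, 5e-05 ms; sum = 0.000716667 ms.
Propagation delays (d/s per hop): 2.72857e-05, 0.000167619 ms; sum = 0.000194905 ms.
Processing at 1 router(s): 1 × 0.33 ms = 0.33 ms.
End-to-end = 0.331 ms.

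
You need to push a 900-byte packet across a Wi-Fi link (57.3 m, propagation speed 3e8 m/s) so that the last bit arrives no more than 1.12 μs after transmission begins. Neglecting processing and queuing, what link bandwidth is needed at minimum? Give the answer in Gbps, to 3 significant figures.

7.75 Gbps

L = 7200 bits.
Propagation delay = 57.3 / 300000000 = 0.191 μs.
Transmission budget = 1.12 − 0.191 = 0.929 μs.
R ≥ L / t_tx = 7200 bits / 9.29e-07 s = 7.75 Gbps.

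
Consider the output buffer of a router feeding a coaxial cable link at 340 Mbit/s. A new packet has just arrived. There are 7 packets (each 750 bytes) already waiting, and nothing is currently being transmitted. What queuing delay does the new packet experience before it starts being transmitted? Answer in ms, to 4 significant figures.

0.1235 ms

Each queued packet: L/R = 6000/340000000 = 0.0176471 ms.
7 queued → 0.123529 ms.
Queuing delay = 0.1235 ms.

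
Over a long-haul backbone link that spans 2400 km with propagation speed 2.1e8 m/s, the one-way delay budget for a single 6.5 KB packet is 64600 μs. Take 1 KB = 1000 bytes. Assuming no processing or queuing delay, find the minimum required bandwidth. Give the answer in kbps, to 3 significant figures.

978 kbps

L = 52000 bits.
Propagation delay = 2400000 / 210000000 = 11428.6 μs.
Transmission budget = 64600 − 11428.6 = 53171.4 μs.
R ≥ L / t_tx = 52000 bits / 0.0531714 s = 978 kbps.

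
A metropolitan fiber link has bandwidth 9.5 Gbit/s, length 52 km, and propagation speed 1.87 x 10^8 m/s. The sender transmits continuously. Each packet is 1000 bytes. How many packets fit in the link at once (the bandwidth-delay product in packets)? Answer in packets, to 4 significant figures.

330.2 packets

Propagation delay = 52000 / 187000000 = 0.000278075 s.
BDP = R × t_prop = 9500000000 × 0.000278075 = 2641710 bits.
In packets of 8000 bits: 330.2 packets.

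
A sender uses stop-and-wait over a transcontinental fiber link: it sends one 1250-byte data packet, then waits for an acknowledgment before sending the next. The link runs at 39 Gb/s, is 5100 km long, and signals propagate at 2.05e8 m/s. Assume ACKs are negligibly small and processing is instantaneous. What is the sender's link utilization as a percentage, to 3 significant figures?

0.000515 %

t_tx = L/R = 10000/39000000000 = 2.5641e-07 s.
t_prop = 5100000/2.05e+08 = 0.024878 s; RTT = 0.0497561 s.
Cycle = t_tx + RTT = 0.0497564 s.
Utilization = t_tx / cycle = 2.5641e-07/0.0497564 = 0.000515 %.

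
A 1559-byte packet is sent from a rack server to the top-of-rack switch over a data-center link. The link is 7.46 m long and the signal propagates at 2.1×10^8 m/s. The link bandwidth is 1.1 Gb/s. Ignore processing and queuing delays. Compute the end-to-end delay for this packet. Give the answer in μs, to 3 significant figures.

L = 1559 × 8 = 12472 bits.
Transmission delay = L/R = 12472 / 1100000000 = 11.3382 μs.
Propagation delay = d/s = 7.46 m / 210000000 m/s = 0.0355238 μs.
Total = 11.4 μs.

11.4 μs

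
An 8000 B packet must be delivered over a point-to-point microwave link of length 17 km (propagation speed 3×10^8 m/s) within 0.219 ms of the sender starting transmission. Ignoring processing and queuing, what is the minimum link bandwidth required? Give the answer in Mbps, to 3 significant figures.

L = 64000 bits.
Propagation delay = 17000 / 300000000 = 0.0566667 ms.
Transmission budget = 0.219 − 0.0566667 = 0.162333 ms.
R ≥ L / t_tx = 64000 bits / 0.000162333 s = 394 Mbps.

394 Mbps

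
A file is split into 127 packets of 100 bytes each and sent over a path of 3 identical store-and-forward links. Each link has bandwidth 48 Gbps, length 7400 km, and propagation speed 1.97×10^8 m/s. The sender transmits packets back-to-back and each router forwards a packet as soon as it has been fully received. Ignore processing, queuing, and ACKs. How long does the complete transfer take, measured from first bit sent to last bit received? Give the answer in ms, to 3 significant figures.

Per-hop transmission t_tx = L/R = 800/48000000000 = 1.66667e-05 ms.
Per-hop propagation t_prop = 7400000/197000000 = 37.5635 ms.
Pipeline fill: first packet needs 3·t_tx to clear all hops; remaining 126 packets each add one t_tx.
Total = (3+127-1)·t_tx + 3·t_prop = 129·1.66667e-05 + 3·37.5635 = 113 ms.

113 ms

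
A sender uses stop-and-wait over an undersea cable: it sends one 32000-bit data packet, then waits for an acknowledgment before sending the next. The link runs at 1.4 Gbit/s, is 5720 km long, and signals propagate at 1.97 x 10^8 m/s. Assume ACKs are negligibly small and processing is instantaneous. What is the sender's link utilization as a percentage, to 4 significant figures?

t_tx = L/R = 32000/1400000000 = 2.28571e-05 s.
t_prop = 5720000/197000000 = 0.0290355 s; RTT = 0.0580711 s.
Cycle = t_tx + RTT = 0.0580939 s.
Utilization = t_tx / cycle = 2.28571e-05/0.0580939 = 0.03935 %.

0.03935 %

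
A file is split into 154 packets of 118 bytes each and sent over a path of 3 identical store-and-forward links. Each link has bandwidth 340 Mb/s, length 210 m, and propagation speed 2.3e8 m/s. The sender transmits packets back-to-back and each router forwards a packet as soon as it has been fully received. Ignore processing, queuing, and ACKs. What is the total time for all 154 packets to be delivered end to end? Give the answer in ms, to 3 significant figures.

Per-hop transmission t_tx = L/R = 944/340000000 = 0.00277647 ms.
Per-hop propagation t_prop = 210/2.3e+08 = 0.000913043 ms.
Pipeline fill: first packet needs 3·t_tx to clear all hops; remaining 153 packets each add one t_tx.
Total = (3+154-1)·t_tx + 3·t_prop = 156·0.00277647 + 3·0.000913043 = 0.436 ms.

0.436 ms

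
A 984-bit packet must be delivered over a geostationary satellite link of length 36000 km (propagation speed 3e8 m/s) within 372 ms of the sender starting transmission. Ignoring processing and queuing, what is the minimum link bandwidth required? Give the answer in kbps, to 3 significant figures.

Propagation delay = 36000000 / 300000000 = 120 ms.
Transmission budget = 372 − 120 = 252 ms.
R ≥ L / t_tx = 984 bits / 0.252 s = 3.90 kbps.

3.90 kbps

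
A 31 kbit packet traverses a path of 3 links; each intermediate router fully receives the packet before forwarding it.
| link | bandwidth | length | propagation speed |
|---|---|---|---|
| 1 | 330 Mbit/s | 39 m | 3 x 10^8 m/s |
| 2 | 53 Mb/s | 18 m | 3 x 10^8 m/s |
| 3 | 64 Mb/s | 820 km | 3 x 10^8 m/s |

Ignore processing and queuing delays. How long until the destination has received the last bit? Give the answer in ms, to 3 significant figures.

3.90 ms

L = 31000 bits.
Transmission delays (L/R per hop): 0.0939394, 0.584906, 0.484375 ms; sum = 1.16322 ms.
Propagation delays (d/s per hop): 0.00013, 6e-05, 2.73333 ms; sum = 2.73352 ms.
End-to-end = 3.90 ms.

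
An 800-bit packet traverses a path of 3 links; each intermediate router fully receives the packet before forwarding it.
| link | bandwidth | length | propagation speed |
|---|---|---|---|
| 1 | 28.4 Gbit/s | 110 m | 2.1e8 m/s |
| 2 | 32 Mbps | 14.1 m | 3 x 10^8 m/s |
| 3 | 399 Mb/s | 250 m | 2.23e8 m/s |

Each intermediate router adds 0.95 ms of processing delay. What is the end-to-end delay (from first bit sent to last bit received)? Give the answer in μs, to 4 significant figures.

Transmission delays (L/R per hop): 0.028169, 25, 2.00501 μs; sum = 27.0332 μs.
Propagation delays (d/s per hop): 0.52381, 0.047, 1.12108 μs; sum = 1.69189 μs.
Processing at 2 router(s): 2 × 0.95 ms = 1900 μs.
End-to-end = 1929 μs.

1929 μs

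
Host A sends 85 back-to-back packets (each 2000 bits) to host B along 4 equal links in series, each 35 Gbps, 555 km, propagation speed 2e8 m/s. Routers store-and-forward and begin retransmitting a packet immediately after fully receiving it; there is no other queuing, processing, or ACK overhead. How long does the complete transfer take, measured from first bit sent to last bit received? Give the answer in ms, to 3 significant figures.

11.1 ms

Per-hop transmission t_tx = L/R = 2000/35000000000 = 5.71429e-05 ms.
Per-hop propagation t_prop = 555000/200000000 = 2.775 ms.
Pipeline fill: first packet needs 4·t_tx to clear all hops; remaining 84 packets each add one t_tx.
Total = (4+85-1)·t_tx + 4·t_prop = 88·5.71429e-05 + 4·2.775 = 11.1 ms.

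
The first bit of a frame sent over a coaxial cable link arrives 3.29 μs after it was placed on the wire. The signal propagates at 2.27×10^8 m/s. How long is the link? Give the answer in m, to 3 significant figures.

747 m

d = s × t_prop = 227000000 × 3.29e-06 = 747 m.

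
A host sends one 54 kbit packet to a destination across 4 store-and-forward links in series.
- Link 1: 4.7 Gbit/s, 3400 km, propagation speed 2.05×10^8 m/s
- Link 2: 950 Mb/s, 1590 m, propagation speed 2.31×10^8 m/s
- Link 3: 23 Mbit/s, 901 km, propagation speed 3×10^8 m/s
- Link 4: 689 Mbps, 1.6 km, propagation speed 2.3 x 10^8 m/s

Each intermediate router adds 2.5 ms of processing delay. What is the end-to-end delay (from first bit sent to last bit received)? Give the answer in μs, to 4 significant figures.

29600 μs

L = 54000 bits.
Transmission delays (L/R per hop): 11.4894, 56.8421, 2347.83, 78.3745 μs; sum = 2494.53 μs.
Propagation delays (d/s per hop): 16585.4, 6.88312, 3003.33, 6.95652 μs; sum = 19602.5 μs.
Processing at 3 router(s): 3 × 2.5 ms = 7500 μs.
End-to-end = 29600 μs.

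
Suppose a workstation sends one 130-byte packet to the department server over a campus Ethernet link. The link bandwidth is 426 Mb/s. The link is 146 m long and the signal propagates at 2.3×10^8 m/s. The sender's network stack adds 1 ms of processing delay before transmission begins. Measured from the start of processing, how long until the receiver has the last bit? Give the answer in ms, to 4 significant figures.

L = 130 × 8 = 1040 bits.
Transmission delay = L/R = 1040 / 426000000 = 0.00244131 ms.
Propagation delay = d/s = 146 m / 2.3e+08 m/s = 0.000634783 ms.
Plus processing delay 1 ms = 1 ms.
Total = 1.003 ms.

1.003 ms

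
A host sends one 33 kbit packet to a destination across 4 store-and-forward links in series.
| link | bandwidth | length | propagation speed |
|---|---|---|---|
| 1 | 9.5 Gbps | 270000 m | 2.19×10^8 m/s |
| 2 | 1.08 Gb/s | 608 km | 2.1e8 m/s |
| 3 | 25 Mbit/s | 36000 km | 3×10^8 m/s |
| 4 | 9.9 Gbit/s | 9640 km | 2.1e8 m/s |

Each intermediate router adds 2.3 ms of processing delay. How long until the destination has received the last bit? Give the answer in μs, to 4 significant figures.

178300 μs

L = 33000 bits.
Transmission delays (L/R per hop): 3.47368, 30.5556, 1320, 3.33333 μs; sum = 1357.36 μs.
Propagation delays (d/s per hop): 1232.88, 2895.24, 120000, 45904.8 μs; sum = 170033 μs.
Processing at 3 router(s): 3 × 2.3 ms = 6900 μs.
End-to-end = 178300 μs.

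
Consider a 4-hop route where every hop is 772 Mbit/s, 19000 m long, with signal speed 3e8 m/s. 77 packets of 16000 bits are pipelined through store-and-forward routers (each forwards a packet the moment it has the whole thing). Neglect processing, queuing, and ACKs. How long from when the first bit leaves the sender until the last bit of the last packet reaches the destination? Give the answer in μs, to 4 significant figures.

Per-hop transmission t_tx = L/R = 16000/772000000 = 20.7254 μs.
Per-hop propagation t_prop = 19000/300000000 = 63.3333 μs.
Pipeline fill: first packet needs 4·t_tx to clear all hops; remaining 76 packets each add one t_tx.
Total = (4+77-1)·t_tx + 4·t_prop = 80·20.7254 + 4·63.3333 = 1911 μs.

1911 μs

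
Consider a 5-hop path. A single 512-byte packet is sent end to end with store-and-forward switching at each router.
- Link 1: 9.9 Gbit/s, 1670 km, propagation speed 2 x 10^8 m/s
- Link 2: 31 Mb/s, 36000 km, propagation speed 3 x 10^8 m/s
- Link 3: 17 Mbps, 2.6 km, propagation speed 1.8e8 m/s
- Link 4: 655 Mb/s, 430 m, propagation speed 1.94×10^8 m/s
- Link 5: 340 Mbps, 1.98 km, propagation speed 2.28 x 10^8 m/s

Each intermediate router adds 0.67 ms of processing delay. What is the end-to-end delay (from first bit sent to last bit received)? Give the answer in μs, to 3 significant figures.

131000 μs

L = 512 × 8 = 4096 bits.
Transmission delays (L/R per hop): 0.413737, 132.129, 240.941, 6.25344, 12.0471 μs; sum = 391.784 μs.
Propagation delays (d/s per hop): 8350, 120000, 14.4444, 2.21649, 8.68421 μs; sum = 128375 μs.
Processing at 4 router(s): 4 × 0.67 ms = 2680 μs.
End-to-end = 131000 μs.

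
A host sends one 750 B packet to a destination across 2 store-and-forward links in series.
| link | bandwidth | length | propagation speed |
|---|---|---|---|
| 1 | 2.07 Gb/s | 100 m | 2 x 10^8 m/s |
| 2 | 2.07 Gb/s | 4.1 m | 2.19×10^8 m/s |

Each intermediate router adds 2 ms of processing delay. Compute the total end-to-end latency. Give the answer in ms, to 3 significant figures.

L = 750 × 8 = 6000 bits.
Transmission delay per hop = L/R = 6000/2.07e+09 = 0.00289855 ms; 2 hops → 0.0057971 ms.
Propagation delays (d/s per hop): 0.0005, 1.87215e-05 ms; sum = 0.000518721 ms.
Processing at 1 router(s): 1 × 2 ms = 2 ms.
End-to-end = 2.01 ms.

2.01 ms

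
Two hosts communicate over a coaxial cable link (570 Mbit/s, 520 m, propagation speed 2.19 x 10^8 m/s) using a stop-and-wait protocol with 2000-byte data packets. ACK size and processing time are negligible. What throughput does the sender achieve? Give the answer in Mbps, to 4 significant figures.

t_tx = L/R = 16000/570000000 = 2.80702e-05 s.
t_prop = 520/219000000 = 2.37443e-06 s; RTT = 4.74886e-06 s.
Cycle = t_tx + RTT = 3.2819e-05 s.
Throughput = L / cycle = 16000 / 3.2819e-05 = 487.5 Mbps.

487.5 Mbps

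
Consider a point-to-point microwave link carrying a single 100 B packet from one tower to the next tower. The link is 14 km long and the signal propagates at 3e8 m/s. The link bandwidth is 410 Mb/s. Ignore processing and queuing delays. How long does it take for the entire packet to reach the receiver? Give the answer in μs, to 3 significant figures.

48.6 μs

L = 100 × 8 = 800 bits.
Transmission delay = L/R = 800 / 410000000 = 1.95122 μs.
Propagation delay = d/s = 14000 m / 300000000 m/s = 46.6667 μs.
Total = 48.6 μs.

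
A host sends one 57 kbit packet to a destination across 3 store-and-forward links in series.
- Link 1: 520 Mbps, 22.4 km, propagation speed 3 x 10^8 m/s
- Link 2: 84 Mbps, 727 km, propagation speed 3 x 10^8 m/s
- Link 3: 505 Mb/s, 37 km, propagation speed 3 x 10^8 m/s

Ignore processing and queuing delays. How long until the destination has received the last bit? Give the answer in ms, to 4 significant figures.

L = 57000 bits.
Transmission delays (L/R per hop): 0.109615, 0.678571, 0.112871 ms; sum = 0.901058 ms.
Propagation delays (d/s per hop): 0.0746667, 2.42333, 0.123333 ms; sum = 2.62133 ms.
End-to-end = 3.522 ms.

3.522 ms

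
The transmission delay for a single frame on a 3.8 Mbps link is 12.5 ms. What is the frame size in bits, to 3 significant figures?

47500 bits

L = R × t_tx = 3800000 b/s × 0.0125 s = 47500 bits.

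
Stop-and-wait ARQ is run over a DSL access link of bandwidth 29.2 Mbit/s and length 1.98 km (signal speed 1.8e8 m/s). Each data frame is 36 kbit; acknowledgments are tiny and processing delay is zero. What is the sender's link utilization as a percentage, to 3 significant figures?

t_tx = L/R = 36000/29200000 = 0.00123288 s.
t_prop = 1980/180000000 = 1.1e-05 s; RTT = 2.2e-05 s.
Cycle = t_tx + RTT = 0.00125488 s.
Utilization = t_tx / cycle = 0.00123288/0.00125488 = 98.2 %.

98.2 %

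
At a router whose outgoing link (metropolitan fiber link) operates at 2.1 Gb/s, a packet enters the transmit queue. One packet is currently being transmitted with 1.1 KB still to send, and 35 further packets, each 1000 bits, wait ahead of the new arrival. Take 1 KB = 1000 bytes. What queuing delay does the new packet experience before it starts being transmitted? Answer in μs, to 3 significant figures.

Each queued packet: L/R = 1000/2100000000 = 0.47619 μs.
35 queued → 16.6667 μs.
Plus remaining 8800 bits of current packet: 4.19048 μs.
Queuing delay = 20.9 μs.

20.9 μs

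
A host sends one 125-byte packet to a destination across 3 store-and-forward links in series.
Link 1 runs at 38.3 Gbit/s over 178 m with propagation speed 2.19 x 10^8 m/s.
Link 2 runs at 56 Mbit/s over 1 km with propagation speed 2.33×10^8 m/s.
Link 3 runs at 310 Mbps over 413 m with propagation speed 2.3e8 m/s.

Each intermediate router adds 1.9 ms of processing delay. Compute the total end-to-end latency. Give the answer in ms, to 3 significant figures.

3.83 ms

L = 125 × 8 = 1000 bits.
Transmission delays (L/R per hop): 2.61097e-05, 0.0178571, 0.00322581 ms; sum = 0.0211091 ms.
Propagation delays (d/s per hop): 0.000812785, 0.00429185, 0.00179565 ms; sum = 0.00690028 ms.
Processing at 2 router(s): 2 × 1.9 ms = 3.8 ms.
End-to-end = 3.83 ms.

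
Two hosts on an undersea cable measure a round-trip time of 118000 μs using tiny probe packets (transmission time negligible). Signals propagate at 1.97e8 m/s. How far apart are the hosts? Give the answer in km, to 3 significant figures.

11600 km

One-way propagation = RTT/2 = 59000 μs.
d = s × t = 197000000 × 0.059 = 11600 km.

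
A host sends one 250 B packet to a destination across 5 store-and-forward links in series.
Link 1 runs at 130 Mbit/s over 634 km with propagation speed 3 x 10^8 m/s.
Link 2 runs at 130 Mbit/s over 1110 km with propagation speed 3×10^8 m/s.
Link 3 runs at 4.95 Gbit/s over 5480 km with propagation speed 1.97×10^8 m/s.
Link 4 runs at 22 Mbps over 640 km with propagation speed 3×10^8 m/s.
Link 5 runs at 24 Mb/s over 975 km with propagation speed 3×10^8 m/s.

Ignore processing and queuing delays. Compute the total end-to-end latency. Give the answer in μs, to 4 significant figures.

39220 μs

L = 250 × 8 = 2000 bits.
Transmission delays (L/R per hop): 15.3846, 15.3846, 0.40404, 90.9091, 83.3333 μs; sum = 205.416 μs.
Propagation delays (d/s per hop): 2113.33, 3700, 27817.3, 2133.33, 3250 μs; sum = 39013.9 μs.
End-to-end = 39220 μs.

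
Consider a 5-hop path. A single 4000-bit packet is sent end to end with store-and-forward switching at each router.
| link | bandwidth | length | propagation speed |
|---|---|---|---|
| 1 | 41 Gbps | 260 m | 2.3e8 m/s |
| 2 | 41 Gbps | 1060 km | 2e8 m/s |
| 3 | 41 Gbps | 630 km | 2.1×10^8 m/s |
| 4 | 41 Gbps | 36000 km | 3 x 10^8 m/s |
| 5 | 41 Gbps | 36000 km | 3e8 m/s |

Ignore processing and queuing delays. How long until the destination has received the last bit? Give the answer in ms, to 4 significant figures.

248.3 ms

Transmission delay per hop = L/R = 4000/41000000000 = 9.7561e-05 ms; 5 hops → 0.000487805 ms.
Propagation delays (d/s per hop): 0.00113043, 5.3, 3, 120, 120 ms; sum = 248.301 ms.
End-to-end = 248.3 ms.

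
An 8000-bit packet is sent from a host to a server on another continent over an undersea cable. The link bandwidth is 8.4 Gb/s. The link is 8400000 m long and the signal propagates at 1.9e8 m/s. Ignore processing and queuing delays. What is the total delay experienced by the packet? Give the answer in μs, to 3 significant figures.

Transmission delay = L/R = 8000 / 8400000000 = 0.952381 μs.
Propagation delay = d/s = 8400000 m / 190000000 m/s = 44210.5 μs.
Total = 44200 μs.

44200 μs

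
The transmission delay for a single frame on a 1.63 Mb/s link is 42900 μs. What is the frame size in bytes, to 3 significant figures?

8740 bytes

L = R × t_tx = 1630000 b/s × 0.0429 s = 69927 bits.
In bytes: 69927 / 8 = 8740 bytes.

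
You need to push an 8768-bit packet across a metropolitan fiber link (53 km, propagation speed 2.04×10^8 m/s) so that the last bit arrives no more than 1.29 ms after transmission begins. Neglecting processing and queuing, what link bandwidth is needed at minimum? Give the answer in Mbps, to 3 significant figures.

Propagation delay = 53000 / 204000000 = 0.259804 ms.
Transmission budget = 1.29 − 0.259804 = 1.0302 ms.
R ≥ L / t_tx = 8768 bits / 0.0010302 s = 8.51 Mbps.

8.51 Mbps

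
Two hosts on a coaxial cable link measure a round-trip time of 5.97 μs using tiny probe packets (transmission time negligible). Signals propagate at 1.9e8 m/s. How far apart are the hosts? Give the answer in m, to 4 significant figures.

567.2 m

One-way propagation = RTT/2 = 2.985 μs.
d = s × t = 190000000 × 2.985e-06 = 567.2 m.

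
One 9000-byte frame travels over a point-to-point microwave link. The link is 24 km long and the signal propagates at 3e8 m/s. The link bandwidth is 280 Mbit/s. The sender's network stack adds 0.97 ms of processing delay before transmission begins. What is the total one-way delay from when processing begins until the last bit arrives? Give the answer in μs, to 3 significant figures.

L = 9000 × 8 = 72000 bits.
Transmission delay = L/R = 72000 / 280000000 = 257.143 μs.
Propagation delay = d/s = 24000 m / 300000000 m/s = 80 μs.
Plus processing delay 0.97 ms = 970 μs.
Total = 1310 μs.

1310 μs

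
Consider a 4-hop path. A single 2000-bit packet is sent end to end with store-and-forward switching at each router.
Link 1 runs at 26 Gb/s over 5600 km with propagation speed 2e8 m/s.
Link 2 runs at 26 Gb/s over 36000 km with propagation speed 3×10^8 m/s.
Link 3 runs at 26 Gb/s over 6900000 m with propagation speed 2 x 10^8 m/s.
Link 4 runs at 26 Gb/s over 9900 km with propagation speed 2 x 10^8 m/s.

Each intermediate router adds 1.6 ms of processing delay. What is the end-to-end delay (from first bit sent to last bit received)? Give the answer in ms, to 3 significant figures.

Transmission delay per hop = L/R = 2000/26000000000 = 7.69231e-05 ms; 4 hops → 0.000307692 ms.
Propagation delays (d/s per hop): 28, 120, 34.5, 49.5 ms; sum = 232 ms.
Processing at 3 router(s): 3 × 1.6 ms = 4.8 ms.
End-to-end = 237 ms.

237 ms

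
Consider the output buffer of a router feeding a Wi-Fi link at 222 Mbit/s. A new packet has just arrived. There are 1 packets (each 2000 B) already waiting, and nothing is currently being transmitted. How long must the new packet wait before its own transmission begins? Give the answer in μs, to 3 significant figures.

72.1 μs

Each queued packet: L/R = 16000/222000000 = 72.0721 μs.
1 queued → 72.0721 μs.
Queuing delay = 72.1 μs.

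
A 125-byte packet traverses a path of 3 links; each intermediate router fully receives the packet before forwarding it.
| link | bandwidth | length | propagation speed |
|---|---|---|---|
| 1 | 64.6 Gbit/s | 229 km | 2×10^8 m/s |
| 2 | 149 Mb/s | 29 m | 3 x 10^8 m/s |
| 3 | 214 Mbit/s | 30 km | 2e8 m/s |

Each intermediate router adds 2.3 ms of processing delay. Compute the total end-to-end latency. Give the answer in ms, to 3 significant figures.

5.91 ms

L = 125 × 8 = 1000 bits.
Transmission delays (L/R per hop): 1.54799e-05, 0.00671141, 0.0046729 ms; sum = 0.0113998 ms.
Propagation delays (d/s per hop): 1.145, 9.66667e-05, 0.15 ms; sum = 1.2951 ms.
Processing at 2 router(s): 2 × 2.3 ms = 4.6 ms.
End-to-end = 5.91 ms.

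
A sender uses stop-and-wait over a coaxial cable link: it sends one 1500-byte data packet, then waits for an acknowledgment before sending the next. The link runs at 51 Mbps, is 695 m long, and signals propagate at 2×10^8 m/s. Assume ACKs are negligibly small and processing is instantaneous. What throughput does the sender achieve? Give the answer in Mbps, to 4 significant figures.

49.54 Mbps

t_tx = L/R = 12000/51000000 = 0.000235294 s.
t_prop = 695/200000000 = 3.475e-06 s; RTT = 6.95e-06 s.
Cycle = t_tx + RTT = 0.000242244 s.
Throughput = L / cycle = 12000 / 0.000242244 = 49.54 Mbps.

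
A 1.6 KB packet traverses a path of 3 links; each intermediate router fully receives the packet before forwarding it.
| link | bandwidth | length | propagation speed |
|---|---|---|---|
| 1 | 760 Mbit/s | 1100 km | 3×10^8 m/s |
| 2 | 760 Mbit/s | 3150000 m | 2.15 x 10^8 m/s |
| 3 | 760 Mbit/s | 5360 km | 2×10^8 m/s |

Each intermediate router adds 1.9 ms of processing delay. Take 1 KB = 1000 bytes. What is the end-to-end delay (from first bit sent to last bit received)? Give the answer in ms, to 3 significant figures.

49.0 ms

L = 12800 bits.
Transmission delay per hop = L/R = 12800/760000000 = 0.0168421 ms; 3 hops → 0.0505263 ms.
Propagation delays (d/s per hop): 3.66667, 14.6512, 26.8 ms; sum = 45.1178 ms.
Processing at 2 router(s): 2 × 1.9 ms = 3.8 ms.
End-to-end = 49.0 ms.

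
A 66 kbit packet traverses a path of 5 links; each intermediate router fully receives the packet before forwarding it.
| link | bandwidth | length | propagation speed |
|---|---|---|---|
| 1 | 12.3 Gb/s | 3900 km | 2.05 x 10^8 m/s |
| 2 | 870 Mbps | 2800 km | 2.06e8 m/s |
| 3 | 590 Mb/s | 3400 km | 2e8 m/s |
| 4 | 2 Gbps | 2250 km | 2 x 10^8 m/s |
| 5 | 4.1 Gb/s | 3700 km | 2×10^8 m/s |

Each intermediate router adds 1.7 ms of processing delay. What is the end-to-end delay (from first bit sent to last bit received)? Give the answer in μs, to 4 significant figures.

86410 μs

L = 66000 bits.
Transmission delays (L/R per hop): 5.36585, 75.8621, 111.864, 33, 16.0976 μs; sum = 242.19 μs.
Propagation delays (d/s per hop): 19024.4, 13592.2, 17000, 11250, 18500 μs; sum = 79366.6 μs.
Processing at 4 router(s): 4 × 1.7 ms = 6800 μs.
End-to-end = 86410 μs.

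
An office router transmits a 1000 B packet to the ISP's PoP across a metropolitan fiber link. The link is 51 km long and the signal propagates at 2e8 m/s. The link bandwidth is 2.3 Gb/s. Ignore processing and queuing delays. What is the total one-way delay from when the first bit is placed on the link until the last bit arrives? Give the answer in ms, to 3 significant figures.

0.258 ms

L = 1000 × 8 = 8000 bits.
Transmission delay = L/R = 8000 / 2300000000 = 0.00347826 ms.
Propagation delay = d/s = 51000 m / 200000000 m/s = 0.255 ms.
Total = 0.258 ms.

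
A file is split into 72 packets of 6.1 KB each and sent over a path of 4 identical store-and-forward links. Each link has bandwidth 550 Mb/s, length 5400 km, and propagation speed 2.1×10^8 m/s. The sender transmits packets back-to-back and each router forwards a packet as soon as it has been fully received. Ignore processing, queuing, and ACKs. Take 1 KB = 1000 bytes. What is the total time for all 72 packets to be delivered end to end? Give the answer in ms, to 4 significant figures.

109.5 ms

Per-hop transmission t_tx = L/R = 48800/550000000 = 0.0887273 ms.
Per-hop propagation t_prop = 5400000/210000000 = 25.7143 ms.
Pipeline fill: first packet needs 4·t_tx to clear all hops; remaining 71 packets each add one t_tx.
Total = (4+72-1)·t_tx + 4·t_prop = 75·0.0887273 + 4·25.7143 = 109.5 ms.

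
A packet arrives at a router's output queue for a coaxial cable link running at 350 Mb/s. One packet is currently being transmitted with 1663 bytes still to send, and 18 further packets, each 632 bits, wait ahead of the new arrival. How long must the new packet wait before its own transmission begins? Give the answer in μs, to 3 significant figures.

Each queued packet: L/R = 632/350000000 = 1.80571 μs.
18 queued → 32.5029 μs.
Plus remaining 13304 bits of current packet: 38.0114 μs.
Queuing delay = 70.5 μs.

70.5 μs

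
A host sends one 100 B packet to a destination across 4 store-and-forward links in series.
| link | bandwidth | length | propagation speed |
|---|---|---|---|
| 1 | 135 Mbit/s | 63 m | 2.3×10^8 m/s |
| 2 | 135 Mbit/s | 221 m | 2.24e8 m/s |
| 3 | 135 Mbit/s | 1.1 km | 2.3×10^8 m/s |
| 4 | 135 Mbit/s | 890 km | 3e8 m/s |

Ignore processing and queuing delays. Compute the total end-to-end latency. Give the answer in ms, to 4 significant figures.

L = 100 × 8 = 800 bits.
Transmission delay per hop = L/R = 800/135000000 = 0.00592593 ms; 4 hops → 0.0237037 ms.
Propagation delays (d/s per hop): 0.000273913, 0.000986607, 0.00478261, 2.96667 ms; sum = 2.97271 ms.
End-to-end = 2.996 ms.

2.996 ms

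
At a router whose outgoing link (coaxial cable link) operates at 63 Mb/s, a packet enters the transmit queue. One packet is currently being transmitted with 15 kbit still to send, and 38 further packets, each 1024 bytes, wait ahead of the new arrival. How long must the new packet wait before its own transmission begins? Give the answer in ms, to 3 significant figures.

5.18 ms

Each queued packet: L/R = 8192/63000000 = 0.130032 ms.
38 queued → 4.94121 ms.
Plus remaining 15000 bits of current packet: 0.238095 ms.
Queuing delay = 5.18 ms.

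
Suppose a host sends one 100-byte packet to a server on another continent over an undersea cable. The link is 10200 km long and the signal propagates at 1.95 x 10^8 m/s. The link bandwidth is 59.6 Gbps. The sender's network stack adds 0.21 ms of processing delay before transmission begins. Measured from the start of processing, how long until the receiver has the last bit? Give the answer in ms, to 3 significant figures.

L = 100 × 8 = 800 bits.
Transmission delay = L/R = 800 / 59600000000 = 1.34228e-05 ms.
Propagation delay = d/s = 10200000 m / 195000000 m/s = 52.3077 ms.
Plus processing delay 0.21 ms = 0.21 ms.
Total = 52.5 ms.

52.5 ms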